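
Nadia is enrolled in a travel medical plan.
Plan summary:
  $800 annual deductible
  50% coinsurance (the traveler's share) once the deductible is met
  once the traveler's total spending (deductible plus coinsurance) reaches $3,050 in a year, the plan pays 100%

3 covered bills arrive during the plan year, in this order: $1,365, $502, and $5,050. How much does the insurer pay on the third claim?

#1 ($1,365): $800 finishes the deductible; $565 goes to coinsurance; 50% of $565 = $282.50. Traveler pays $1,082.50; OOP now $1,082.50. Insurer: $1,365 − $1,082.50 = $282.50.
#2 ($502): deductible already satisfied, so traveler's share is 50% × $502 = $251. Cost to traveler: $251. OOP to date $1,333.50. Plan pays $502 − $251 = $251.
#3 ($5,050): deductible met; 50% of $5,050 = $2,525. Adding that to $1,333.50 gives $3,858.50, past the $3,050 cap; traveler pays only $3,050 − $1,333.50 = $1,716.50. Plan pays $5,050 − $1,716.50 = $3,333.50.

$3,333.50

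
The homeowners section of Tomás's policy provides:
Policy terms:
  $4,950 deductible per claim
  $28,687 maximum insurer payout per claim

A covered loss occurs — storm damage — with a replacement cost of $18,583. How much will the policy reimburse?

$13,633

Less the $4,950 deductible: $18,583 − $4,950 = $13,633.
That's under the $28,687 cap, so the insurer reimburses the full $13,633.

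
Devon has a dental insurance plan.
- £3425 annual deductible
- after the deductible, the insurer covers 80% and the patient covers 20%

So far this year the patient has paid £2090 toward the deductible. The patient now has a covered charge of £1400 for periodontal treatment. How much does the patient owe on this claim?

Remaining deductible: £3425 − £2090 = £1335.
After the £1335 deductible portion, £1400 − £1335 = £65 is subject to coinsurance.
Patient's 20% share of £65 is £13.
Patient responsibility: £1335 + £13 = £1348.

£1348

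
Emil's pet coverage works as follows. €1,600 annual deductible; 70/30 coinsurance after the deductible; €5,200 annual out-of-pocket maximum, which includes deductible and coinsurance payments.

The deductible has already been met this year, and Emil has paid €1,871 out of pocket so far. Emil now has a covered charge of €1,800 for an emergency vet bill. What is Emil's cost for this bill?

€540

With the deductible met, the entire €1,800 is subject to coinsurance.
30% of €1,800 = €540 falls to the owner.
Total out-of-pocket so far would be €1,871 + €540 = €2,411, below the €5,200 cap — no reduction.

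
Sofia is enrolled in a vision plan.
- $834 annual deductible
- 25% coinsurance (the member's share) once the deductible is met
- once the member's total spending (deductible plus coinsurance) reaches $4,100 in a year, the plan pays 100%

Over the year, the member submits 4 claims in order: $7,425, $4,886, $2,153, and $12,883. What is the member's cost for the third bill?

Claim 1 ($7,425): deductible takes $834, $6,591 remains; 25% of $6,591 = $1,647.75. Member owes $2,481.75 (running OOP $2,481.75).
Claim 2 ($4,886): 25% coinsurance on $4,886 = $1,221.50. Cost to member: $1,221.50. OOP to date $3,703.25.
Claim 3 ($2,153): 25% coinsurance on $2,153 = $538.25. That would push OOP to $4,241.50, over the $4,100 cap, so member pays $4,100 − $3,703.25 = $396.75.

$396.75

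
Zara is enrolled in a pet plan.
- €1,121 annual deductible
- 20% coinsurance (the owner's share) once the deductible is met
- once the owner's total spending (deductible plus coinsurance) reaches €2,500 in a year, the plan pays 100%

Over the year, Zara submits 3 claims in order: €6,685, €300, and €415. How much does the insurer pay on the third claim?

€332

Bill 1, €6,685: deductible takes €1,121, €5,564 remains; coinsurance €5,564 × 20% = €1,112.80. Cost to owner: €2,233.80. OOP to date €2,233.80. Plan pays €6,685 − €2,233.80 = €4,451.20.
Bill 2, €300: deductible already satisfied, so owner's share is 20% × €300 = €60. Owner owes €60 (running OOP €2,293.80). Plan pays €300 − €60 = €240.
Bill 3, €415: deductible met; 20% of €415 = €83. Owner pays €83; OOP now €2,376.80. Plan pays €415 − €83 = €332.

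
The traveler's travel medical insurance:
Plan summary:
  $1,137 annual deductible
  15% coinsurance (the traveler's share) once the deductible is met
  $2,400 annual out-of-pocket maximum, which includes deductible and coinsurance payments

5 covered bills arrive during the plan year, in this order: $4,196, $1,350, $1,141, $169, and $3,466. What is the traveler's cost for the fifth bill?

Claim 1 — $4,196: deductible takes $1,137, $3,059 remains; 15% of $3,059 = $458.85. Traveler owes $1,595.85 (running OOP $1,595.85).
Claim 2 — $1,350: deductible met; 15% of $1,350 = $202.50. Traveler pays $202.50; OOP now $1,798.35.
Claim 3 — $1,141: deductible met; 15% of $1,141 = $171.15. Traveler owes $171.15 (running OOP $1,969.50).
Claim 4 — $169: 15% coinsurance on $169 = $25.35. Traveler pays $25.35; OOP now $1,994.85.
Claim 5 — $3,466: 15% coinsurance on $3,466 = $519.90. Adding that to $1,994.85 gives $2,514.75, past the $2,400 cap; traveler pays only $2,400 − $1,994.85 = $405.15.

$405.15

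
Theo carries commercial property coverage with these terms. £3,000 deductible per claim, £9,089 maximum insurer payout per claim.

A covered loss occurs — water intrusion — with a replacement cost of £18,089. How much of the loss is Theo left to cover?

£9,000

Less the £3,000 deductible: £18,089 − £3,000 = £15,089.
Since £15,089 > £9,089, the payout is capped at £9,089.
The business bears the rest of the original loss: £18,089 − £9,089 = £9,000.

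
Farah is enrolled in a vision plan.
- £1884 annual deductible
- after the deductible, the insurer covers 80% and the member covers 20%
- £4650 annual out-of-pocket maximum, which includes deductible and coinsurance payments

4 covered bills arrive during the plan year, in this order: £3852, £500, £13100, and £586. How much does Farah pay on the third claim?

£2272.40

Claim 1 — £3852: £1884 finishes the deductible; £1968 goes to coinsurance; coinsurance £1968 × 20% = £393.60. Member pays £2277.60; OOP now £2277.60.
Claim 2 — £500: 20% coinsurance on £500 = £100. Cost to member: £100. OOP to date £2377.60.
Claim 3 — £13100: deductible already satisfied, so member's share is 20% × £13100 = £2620. Adding that to £2377.60 gives £4997.60, past the £4650 cap; member pays only £4650 − £2377.60 = £2272.40.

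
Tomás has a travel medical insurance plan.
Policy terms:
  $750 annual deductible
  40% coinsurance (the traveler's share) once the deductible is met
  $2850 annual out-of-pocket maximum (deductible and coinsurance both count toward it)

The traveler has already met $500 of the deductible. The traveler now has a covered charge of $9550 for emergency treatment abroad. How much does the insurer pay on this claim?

$7200

Deductible still to meet: $750 − $500 = $250.
After the $250 deductible portion, $9550 − $250 = $9300 is subject to coinsurance.
40% of $9300 = $3720 falls to the traveler.
So the traveler owes $250 + $3720 = $3970 before any cap.
Adding $3970 to the $500 already spent would give $4470, which exceeds the $2850 cap; the traveler pays just $2850 − $500 = $2350.
The insurer covers the remainder: $9550 − $2350 = $7200.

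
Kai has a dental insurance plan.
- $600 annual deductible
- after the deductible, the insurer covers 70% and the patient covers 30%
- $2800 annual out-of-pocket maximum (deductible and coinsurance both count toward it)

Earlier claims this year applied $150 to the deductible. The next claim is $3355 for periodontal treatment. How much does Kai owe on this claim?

Remaining deductible: $600 − $150 = $450.
After the $450 deductible portion, $3355 − $450 = $2905 is subject to coinsurance.
30% of $2905 = $871.50 falls to the patient.
That puts the patient's cost at $450 + $871.50 = $1321.50 before any cap.
Total out-of-pocket so far would be $150 + $1321.50 = $1471.50, below the $2800 cap — no reduction.

$1321.50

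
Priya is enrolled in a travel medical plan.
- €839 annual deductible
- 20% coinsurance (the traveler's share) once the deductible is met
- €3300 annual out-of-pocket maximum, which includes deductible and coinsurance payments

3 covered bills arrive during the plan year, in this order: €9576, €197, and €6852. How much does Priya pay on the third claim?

#1 (€9576): €839 finishes the deductible; €8737 goes to coinsurance; 20% of €8737 = €1747.40. Traveler pays €2586.40; OOP now €2586.40.
#2 (€197): deductible already satisfied, so traveler's share is 20% × €197 = €39.40. Traveler owes €39.40 (running OOP €2625.80).
#3 (€6852): 20% coinsurance on €6852 = €1370.40. That would push OOP to €3996.20, over the €3300 cap, so traveler pays €3300 − €2625.80 = €674.20.

€674.20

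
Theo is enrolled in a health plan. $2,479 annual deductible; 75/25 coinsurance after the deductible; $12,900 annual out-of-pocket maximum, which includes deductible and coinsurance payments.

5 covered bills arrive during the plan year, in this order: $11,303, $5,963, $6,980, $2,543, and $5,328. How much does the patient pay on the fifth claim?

$1,332

Bill 1, $11,303: deductible takes $2,479, $8,824 remains; coinsurance $8,824 × 25% = $2,206. Cost to patient: $4,685. OOP to date $4,685.
Bill 2, $5,963: 25% coinsurance on $5,963 = $1,490.75. Patient owes $1,490.75 (running OOP $6,175.75).
Bill 3, $6,980: deductible already satisfied, so patient's share is 25% × $6,980 = $1,745. Patient owes $1,745 (running OOP $7,920.75).
Bill 4, $2,543: deductible already satisfied, so patient's share is 25% × $2,543 = $635.75. Patient pays $635.75; OOP now $8,556.50.
Bill 5, $5,328: deductible met; 25% of $5,328 = $1,332. Patient pays $1,332; OOP now $9,888.50.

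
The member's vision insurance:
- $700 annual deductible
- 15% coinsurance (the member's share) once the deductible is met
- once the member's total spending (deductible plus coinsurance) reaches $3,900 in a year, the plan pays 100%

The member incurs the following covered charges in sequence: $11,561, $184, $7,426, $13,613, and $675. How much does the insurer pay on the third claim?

Claim 1 — $11,561: $700 finishes the deductible; $10,861 goes to coinsurance; member's 15% is $1,629.15. Cost to member: $2,329.15. OOP to date $2,329.15. Insurer: $11,561 − $2,329.15 = $9,231.85.
Claim 2 — $184: deductible met; 15% of $184 = $27.60. Member pays $27.60; OOP now $2,356.75. Insurer: $184 − $27.60 = $156.40.
Claim 3 — $7,426: deductible already satisfied, so member's share is 15% × $7,426 = $1,113.90. Cost to member: $1,113.90. OOP to date $3,470.65. Insurer: $7,426 − $1,113.90 = $6,312.10.

$6,312.10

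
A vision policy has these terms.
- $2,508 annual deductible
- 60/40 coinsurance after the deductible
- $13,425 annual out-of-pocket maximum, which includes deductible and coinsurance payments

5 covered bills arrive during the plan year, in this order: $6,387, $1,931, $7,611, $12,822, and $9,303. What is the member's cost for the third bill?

$3,044.40

Bill 1, $6,387: deductible takes $2,508, $3,879 remains; coinsurance $3,879 × 40% = $1,551.60. Member owes $4,059.60 (running OOP $4,059.60).
Bill 2, $1,931: deductible already satisfied, so member's share is 40% × $1,931 = $772.40. Cost to member: $772.40. OOP to date $4,832.
Bill 3, $7,611: 40% coinsurance on $7,611 = $3,044.40. Member owes $3,044.40 (running OOP $7,876.40).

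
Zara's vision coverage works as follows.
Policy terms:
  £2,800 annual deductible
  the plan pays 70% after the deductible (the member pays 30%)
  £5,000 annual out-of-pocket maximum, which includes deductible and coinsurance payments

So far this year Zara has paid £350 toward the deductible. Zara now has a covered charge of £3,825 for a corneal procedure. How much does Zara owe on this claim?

Remaining deductible: £2,800 − £350 = £2,450.
After the £2,450 deductible portion, £3,825 − £2,450 = £1,375 is subject to coinsurance.
Coinsurance: £1,375 × 30% = £412.50.
So the member owes £2,450 + £412.50 = £2,862.50 before any cap.
Total out-of-pocket so far would be £350 + £2,862.50 = £3,212.50, below the £5,000 cap — no reduction.

£2,862.50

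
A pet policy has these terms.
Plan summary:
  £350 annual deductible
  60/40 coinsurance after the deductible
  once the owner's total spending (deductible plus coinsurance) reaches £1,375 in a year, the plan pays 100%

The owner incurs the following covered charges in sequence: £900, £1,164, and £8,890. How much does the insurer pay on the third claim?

Bill 1, £900: £350 to deductible, leaving £550; 40% of £550 = £220. Owner owes £570 (running OOP £570). Plan pays £900 − £570 = £330.
Bill 2, £1,164: 40% coinsurance on £1,164 = £465.60. Cost to owner: £465.60. OOP to date £1,035.60. Plan pays £1,164 − £465.60 = £698.40.
Bill 3, £8,890: 40% coinsurance on £8,890 = £3,556. OOP would hit £4,591.60 > £1,375, so the cap limits the owner to £1,375 − £1,035.60 = £339.40. Plan pays £8,890 − £339.40 = £8,550.60.

£8,550.60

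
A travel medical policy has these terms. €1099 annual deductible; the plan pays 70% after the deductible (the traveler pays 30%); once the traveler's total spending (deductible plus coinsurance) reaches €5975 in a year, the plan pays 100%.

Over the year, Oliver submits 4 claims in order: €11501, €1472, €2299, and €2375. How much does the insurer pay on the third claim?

€1609.30

Bill 1, €11501: €1099 finishes the deductible; €10402 goes to coinsurance; traveler's 30% is €3120.60. Cost to traveler: €4219.60. OOP to date €4219.60. Insurer: €11501 − €4219.60 = €7281.40.
Bill 2, €1472: 30% coinsurance on €1472 = €441.60. Traveler pays €441.60; OOP now €4661.20. Plan pays €1472 − €441.60 = €1030.40.
Bill 3, €2299: deductible already satisfied, so traveler's share is 30% × €2299 = €689.70. Traveler owes €689.70 (running OOP €5350.90). Plan pays €2299 − €689.70 = €1609.30.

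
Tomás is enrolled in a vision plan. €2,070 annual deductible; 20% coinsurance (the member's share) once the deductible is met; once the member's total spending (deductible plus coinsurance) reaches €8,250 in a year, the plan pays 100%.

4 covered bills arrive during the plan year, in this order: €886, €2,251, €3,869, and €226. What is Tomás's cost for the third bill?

Bill 1, €886: fully absorbed by the deductible. Cost to member: €886. OOP to date €886.
Bill 2, €2,251: €1,184 finishes the deductible; €1,067 goes to coinsurance; coinsurance €1,067 × 20% = €213.40. Cost to member: €1,397.40. OOP to date €2,283.40.
Bill 3, €3,869: deductible already satisfied, so member's share is 20% × €3,869 = €773.80. Member owes €773.80 (running OOP €3,057.20).

€773.80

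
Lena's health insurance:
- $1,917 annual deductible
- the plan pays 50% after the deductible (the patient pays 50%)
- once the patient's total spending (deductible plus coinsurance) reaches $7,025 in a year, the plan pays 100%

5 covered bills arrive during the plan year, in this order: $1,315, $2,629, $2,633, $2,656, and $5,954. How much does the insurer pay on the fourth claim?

$1,328

#1 ($1,315): all of it applies to the deductible. Patient pays $1,315; OOP now $1,315. Plan pays $1,315 − $1,315 = $0.
#2 ($2,629): $602 to deductible, leaving $2,027; patient's 50% is $1,013.50. Patient owes $1,615.50 (running OOP $2,930.50). Plan pays $2,629 − $1,615.50 = $1,013.50.
#3 ($2,633): deductible met; 50% of $2,633 = $1,316.50. Patient owes $1,316.50 (running OOP $4,247). Insurer: $2,633 − $1,316.50 = $1,316.50.
#4 ($2,656): 50% coinsurance on $2,656 = $1,328. Patient owes $1,328 (running OOP $5,575). Insurer: $2,656 − $1,328 = $1,328.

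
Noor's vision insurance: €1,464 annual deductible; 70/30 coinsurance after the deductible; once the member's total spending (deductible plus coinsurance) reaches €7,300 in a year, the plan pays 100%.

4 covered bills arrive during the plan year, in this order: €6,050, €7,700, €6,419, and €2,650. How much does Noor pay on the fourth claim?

€224.50

#1 (€6,050): €1,464 to deductible, leaving €4,586; coinsurance €4,586 × 30% = €1,375.80. Member pays €2,839.80; OOP now €2,839.80.
#2 (€7,700): 30% coinsurance on €7,700 = €2,310. Cost to member: €2,310. OOP to date €5,149.80.
#3 (€6,419): deductible already satisfied, so member's share is 30% × €6,419 = €1,925.70. Member pays €1,925.70; OOP now €7,075.50.
#4 (€2,650): deductible met; 30% of €2,650 = €795. Adding that to €7,075.50 gives €7,870.50, past the €7,300 cap; member pays only €7,300 − €7,075.50 = €224.50.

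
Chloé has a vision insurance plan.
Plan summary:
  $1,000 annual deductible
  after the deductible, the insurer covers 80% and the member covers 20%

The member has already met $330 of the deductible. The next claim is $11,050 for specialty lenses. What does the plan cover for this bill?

$8,304

$330 of the $1,000 deductible is already met, leaving $670.
After the $670 deductible portion, $11,050 − $670 = $10,380 is subject to coinsurance.
Member's 20% share of $10,380 is $2,076.
So the member owes $670 + $2,076 = $2,746.
The insurer covers the remainder: $11,050 − $2,746 = $8,304.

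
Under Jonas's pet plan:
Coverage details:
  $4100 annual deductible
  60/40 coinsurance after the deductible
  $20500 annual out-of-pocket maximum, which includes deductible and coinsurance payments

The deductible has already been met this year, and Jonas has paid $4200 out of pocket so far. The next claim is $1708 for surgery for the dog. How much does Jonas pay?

$683.20

With the deductible met, the entire $1708 is subject to coinsurance.
Coinsurance: $1708 × 40% = $683.20.
Cumulative spending $4200 + $683.20 = $4883.20 stays under the $20500 maximum.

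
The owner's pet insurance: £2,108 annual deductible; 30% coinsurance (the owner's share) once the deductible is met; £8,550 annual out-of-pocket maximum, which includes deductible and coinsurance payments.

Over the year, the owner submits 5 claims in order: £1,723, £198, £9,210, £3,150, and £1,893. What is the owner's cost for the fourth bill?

£945

Bill 1, £1,723: entire amount goes to the deductible. Owner pays £1,723; OOP now £1,723.
Bill 2, £198: entire amount goes to the deductible. Owner pays £198; OOP now £1,921.
Bill 3, £9,210: £187 to deductible, leaving £9,023; coinsurance £9,023 × 30% = £2,706.90. Owner owes £2,893.90 (running OOP £4,814.90).
Bill 4, £3,150: deductible met; 30% of £3,150 = £945. Owner pays £945; OOP now £5,759.90.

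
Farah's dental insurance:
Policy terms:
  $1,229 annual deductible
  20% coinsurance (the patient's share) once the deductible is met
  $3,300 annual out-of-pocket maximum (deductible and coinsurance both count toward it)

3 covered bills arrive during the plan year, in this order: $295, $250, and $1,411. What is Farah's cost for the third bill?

$829.40

#1 ($295): entire amount goes to the deductible. Patient pays $295; OOP now $295.
#2 ($250): all of it applies to the deductible. Patient owes $250 (running OOP $545).
#3 ($1,411): $684 finishes the deductible; $727 goes to coinsurance; coinsurance $727 × 20% = $145.40. Patient pays $829.40; OOP now $1,374.40.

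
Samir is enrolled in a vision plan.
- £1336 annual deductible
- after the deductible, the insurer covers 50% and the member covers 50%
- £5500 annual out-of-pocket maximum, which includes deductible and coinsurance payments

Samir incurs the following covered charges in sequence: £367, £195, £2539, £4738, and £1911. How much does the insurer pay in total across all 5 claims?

#1 (£367): all of it applies to the deductible. Member owes £367 (running OOP £367). Plan pays £367 − £367 = £0.
#2 (£195): all of it applies to the deductible. Cost to member: £195. OOP to date £562. Insurer: £195 − £195 = £0.
#3 (£2539): deductible takes £774, £1765 remains; 50% of £1765 = £882.50. Member owes £1656.50 (running OOP £2218.50). Plan pays £2539 − £1656.50 = £882.50.
#4 (£4738): 50% coinsurance on £4738 = £2369. Member owes £2369 (running OOP £4587.50). Plan pays £4738 − £2369 = £2369.
#5 (£1911): deductible met; 50% of £1911 = £955.50. That would push OOP to £5543, over the £5500 cap, so member pays £5500 − £4587.50 = £912.50. Plan pays £1911 − £912.50 = £998.50.
Insurer total = bills − member's total = £9750 − £5500 = £4250.

£4250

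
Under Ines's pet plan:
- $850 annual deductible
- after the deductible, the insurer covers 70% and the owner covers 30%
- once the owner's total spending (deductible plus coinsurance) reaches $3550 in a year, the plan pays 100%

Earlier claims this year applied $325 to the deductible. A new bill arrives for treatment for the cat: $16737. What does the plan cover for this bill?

$13512

$325 of the $850 deductible is already met, leaving $525.
The remaining $16212 (= $16737 − $525) moves to coinsurance.
Owner's 30% share of $16212 is $4863.60.
That puts the owner's cost at $525 + $4863.60 = $5388.60 before any cap.
Year-to-date out-of-pocket would reach $325 + $5388.60 = $5713.60, above the $3550 maximum, so the owner pays only $3550 − $325 = $3225.
Insurer pays the balance: $16737 − $3225 = $13512.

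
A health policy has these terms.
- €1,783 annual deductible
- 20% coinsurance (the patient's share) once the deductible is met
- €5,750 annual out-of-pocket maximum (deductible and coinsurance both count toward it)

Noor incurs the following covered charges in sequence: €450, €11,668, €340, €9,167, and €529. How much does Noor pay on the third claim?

Bill 1, €450: all of it applies to the deductible. Patient owes €450 (running OOP €450).
Bill 2, €11,668: €1,333 to deductible, leaving €10,335; coinsurance €10,335 × 20% = €2,067. Patient pays €3,400; OOP now €3,850.
Bill 3, €340: deductible already satisfied, so patient's share is 20% × €340 = €68. Cost to patient: €68. OOP to date €3,918.

€68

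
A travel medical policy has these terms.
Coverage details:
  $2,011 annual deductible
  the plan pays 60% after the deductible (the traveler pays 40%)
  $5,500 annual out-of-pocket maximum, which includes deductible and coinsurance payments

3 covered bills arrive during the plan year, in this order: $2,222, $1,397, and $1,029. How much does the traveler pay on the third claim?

Claim 1 ($2,222): deductible takes $2,011, $211 remains; coinsurance $211 × 40% = $84.40. Traveler pays $2,095.40; OOP now $2,095.40.
Claim 2 ($1,397): deductible already satisfied, so traveler's share is 40% × $1,397 = $558.80. Traveler owes $558.80 (running OOP $2,654.20).
Claim 3 ($1,029): deductible met; 40% of $1,029 = $411.60. Cost to traveler: $411.60. OOP to date $3,065.80.

$411.60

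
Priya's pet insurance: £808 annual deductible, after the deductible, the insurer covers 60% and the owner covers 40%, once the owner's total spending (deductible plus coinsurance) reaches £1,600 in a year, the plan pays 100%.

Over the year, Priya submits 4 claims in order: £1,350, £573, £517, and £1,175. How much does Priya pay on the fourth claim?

£139.20

Bill 1, £1,350: £808 finishes the deductible; £542 goes to coinsurance; coinsurance £542 × 40% = £216.80. Owner pays £1,024.80; OOP now £1,024.80.
Bill 2, £573: deductible met; 40% of £573 = £229.20. Cost to owner: £229.20. OOP to date £1,254.
Bill 3, £517: deductible met; 40% of £517 = £206.80. Owner owes £206.80 (running OOP £1,460.80).
Bill 4, £1,175: deductible already satisfied, so owner's share is 40% × £1,175 = £470. OOP would hit £1,930.80 > £1,600, so the cap limits the owner to £1,600 − £1,460.80 = £139.20.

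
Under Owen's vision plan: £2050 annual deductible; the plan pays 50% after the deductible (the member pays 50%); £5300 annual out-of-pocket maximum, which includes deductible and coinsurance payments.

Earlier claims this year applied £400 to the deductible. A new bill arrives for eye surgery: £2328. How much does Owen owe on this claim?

£1989

£400 of the £2050 deductible is already met, leaving £1650.
After the £1650 deductible portion, £2328 − £1650 = £678 is subject to coinsurance.
Member's 50% share of £678 is £339.
Member responsibility before any cap: £1650 + £339 = £1989.
Year-to-date out-of-pocket becomes £400 + £1989 = £2389, still under the £5300 maximum, so no cap applies.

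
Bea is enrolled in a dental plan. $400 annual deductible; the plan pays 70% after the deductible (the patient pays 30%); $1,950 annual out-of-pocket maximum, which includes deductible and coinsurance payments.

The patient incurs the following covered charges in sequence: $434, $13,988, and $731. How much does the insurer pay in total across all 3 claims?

Claim 1 ($434): $400 to deductible, leaving $34; coinsurance $34 × 30% = $10.20. Cost to patient: $410.20. OOP to date $410.20. Plan pays $434 − $410.20 = $23.80.
Claim 2 ($13,988): 30% coinsurance on $13,988 = $4,196.40. OOP would hit $4,606.60 > $1,950, so the cap limits the patient to $1,950 − $410.20 = $1,539.80. Insurer: $13,988 − $1,539.80 = $12,448.20.
Claim 3 ($731): deductible met; 30% of $731 = $219.30. That would push OOP to $2,169.30, over the $1,950 cap, so patient pays $1,950 − $1,950 = $0. Insurer: $731 − $0 = $731.
Insurer total: $23.80 + $12,448.20 + $731 = $13,203.

$13,203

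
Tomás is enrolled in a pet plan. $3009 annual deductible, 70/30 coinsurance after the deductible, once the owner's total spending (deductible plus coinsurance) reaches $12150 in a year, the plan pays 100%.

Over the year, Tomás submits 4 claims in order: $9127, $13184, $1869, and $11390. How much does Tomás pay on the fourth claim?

$2789.70

Claim 1 ($9127): $3009 finishes the deductible; $6118 goes to coinsurance; coinsurance $6118 × 30% = $1835.40. Owner pays $4844.40; OOP now $4844.40.
Claim 2 ($13184): deductible met; 30% of $13184 = $3955.20. Owner owes $3955.20 (running OOP $8799.60).
Claim 3 ($1869): deductible met; 30% of $1869 = $560.70. Owner owes $560.70 (running OOP $9360.30).
Claim 4 ($11390): 30% coinsurance on $11390 = $3417. That would push OOP to $12777.30, over the $12150 cap, so owner pays $12150 − $9360.30 = $2789.70.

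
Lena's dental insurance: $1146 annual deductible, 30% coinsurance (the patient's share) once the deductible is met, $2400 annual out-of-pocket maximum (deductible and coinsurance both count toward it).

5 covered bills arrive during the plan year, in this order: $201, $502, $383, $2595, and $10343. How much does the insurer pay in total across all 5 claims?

#1 ($201): entire amount goes to the deductible. Cost to patient: $201. OOP to date $201. Plan pays $201 − $201 = $0.
#2 ($502): entire amount goes to the deductible. Patient pays $502; OOP now $703. Insurer: $502 − $502 = $0.
#3 ($383): entire amount goes to the deductible. Patient pays $383; OOP now $1086. Plan pays $383 − $383 = $0.
#4 ($2595): $60 to deductible, leaving $2535; patient's 30% is $760.50. Patient pays $820.50; OOP now $1906.50. Plan pays $2595 − $820.50 = $1774.50.
#5 ($10343): deductible met; 30% of $10343 = $3102.90. Adding that to $1906.50 gives $5009.40, past the $2400 cap; patient pays only $2400 − $1906.50 = $493.50. Plan pays $10343 − $493.50 = $9849.50.
Insurer total = bills − patient's total = $14024 − $2400 = $11624.

$11624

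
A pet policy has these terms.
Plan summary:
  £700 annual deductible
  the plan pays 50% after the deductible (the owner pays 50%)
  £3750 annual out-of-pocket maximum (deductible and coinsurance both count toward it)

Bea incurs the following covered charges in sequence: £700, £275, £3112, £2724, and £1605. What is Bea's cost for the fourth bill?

#1 (£700): fully absorbed by the deductible. Cost to owner: £700. OOP to date £700.
#2 (£275): deductible already satisfied, so owner's share is 50% × £275 = £137.50. Owner pays £137.50; OOP now £837.50.
#3 (£3112): 50% coinsurance on £3112 = £1556. Owner pays £1556; OOP now £2393.50.
#4 (£2724): 50% coinsurance on £2724 = £1362. That would push OOP to £3755.50, over the £3750 cap, so owner pays £3750 − £2393.50 = £1356.50.

£1356.50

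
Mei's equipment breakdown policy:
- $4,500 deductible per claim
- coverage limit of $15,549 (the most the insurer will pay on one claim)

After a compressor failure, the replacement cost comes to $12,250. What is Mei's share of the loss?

$4,500

After the deductible, $12,250 − $4,500 = $7,750 remains.
$7,750 is within the $15,549 limit, so the insurer pays $7,750.
The business owner bears the rest of the original loss: $12,250 − $7,750 = $4,500.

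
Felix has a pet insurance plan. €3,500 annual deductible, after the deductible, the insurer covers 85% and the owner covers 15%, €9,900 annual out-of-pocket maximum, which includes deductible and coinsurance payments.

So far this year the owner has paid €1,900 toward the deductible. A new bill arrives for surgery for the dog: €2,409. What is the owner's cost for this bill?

€1,721.35

Deductible still to meet: €3,500 − €1,900 = €1,600.
After the €1,600 deductible portion, €2,409 − €1,600 = €809 is subject to coinsurance.
Owner's 15% share of €809 is €121.35.
That puts the owner's cost at €1,600 + €121.35 = €1,721.35 before any cap.
Year-to-date out-of-pocket becomes €1,900 + €1,721.35 = €3,621.35, still under the €9,900 maximum, so no cap applies.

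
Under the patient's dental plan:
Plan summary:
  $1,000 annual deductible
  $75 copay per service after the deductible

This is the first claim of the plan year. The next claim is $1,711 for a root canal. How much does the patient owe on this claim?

Deductible not yet touched, so the first $1,000 of the bill goes to the deductible.
After the $1,000 deductible portion, $1,711 − $1,000 = $711 is subject to the copay.
Copay on this service: $75.
That puts the patient's cost at $1,000 + $75 = $1,075.

$1,075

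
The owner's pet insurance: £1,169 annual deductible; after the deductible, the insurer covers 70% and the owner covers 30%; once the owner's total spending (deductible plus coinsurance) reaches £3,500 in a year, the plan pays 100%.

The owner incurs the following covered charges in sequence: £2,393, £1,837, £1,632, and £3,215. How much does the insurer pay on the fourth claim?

£2,291.90

#1 (£2,393): deductible takes £1,169, £1,224 remains; 30% of £1,224 = £367.20. Owner owes £1,536.20 (running OOP £1,536.20). Plan pays £2,393 − £1,536.20 = £856.80.
#2 (£1,837): 30% coinsurance on £1,837 = £551.10. Cost to owner: £551.10. OOP to date £2,087.30. Insurer: £1,837 − £551.10 = £1,285.90.
#3 (£1,632): 30% coinsurance on £1,632 = £489.60. Cost to owner: £489.60. OOP to date £2,576.90. Plan pays £1,632 − £489.60 = £1,142.40.
#4 (£3,215): deductible met; 30% of £3,215 = £964.50. That would push OOP to £3,541.40, over the £3,500 cap, so owner pays £3,500 − £2,576.90 = £923.10. Plan pays £3,215 − £923.10 = £2,291.90.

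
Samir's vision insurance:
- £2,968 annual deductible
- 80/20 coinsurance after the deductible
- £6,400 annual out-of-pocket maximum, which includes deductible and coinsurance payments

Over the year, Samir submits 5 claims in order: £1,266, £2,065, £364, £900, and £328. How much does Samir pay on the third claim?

#1 (£1,266): all of it applies to the deductible. Member owes £1,266 (running OOP £1,266).
#2 (£2,065): £1,702 to deductible, leaving £363; member's 20% is £72.60. Member owes £1,774.60 (running OOP £3,040.60).
#3 (£364): 20% coinsurance on £364 = £72.80. Member owes £72.80 (running OOP £3,113.40).

£72.80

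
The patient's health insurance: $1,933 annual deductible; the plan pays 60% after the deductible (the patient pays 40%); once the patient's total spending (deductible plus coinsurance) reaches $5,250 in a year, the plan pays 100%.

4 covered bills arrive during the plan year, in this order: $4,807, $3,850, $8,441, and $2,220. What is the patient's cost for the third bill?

$627.40

#1 ($4,807): $1,933 finishes the deductible; $2,874 goes to coinsurance; 40% of $2,874 = $1,149.60. Patient owes $3,082.60 (running OOP $3,082.60).
#2 ($3,850): deductible met; 40% of $3,850 = $1,540. Patient pays $1,540; OOP now $4,622.60.
#3 ($8,441): 40% coinsurance on $8,441 = $3,376.40. That would push OOP to $7,999, over the $5,250 cap, so patient pays $5,250 − $4,622.60 = $627.40.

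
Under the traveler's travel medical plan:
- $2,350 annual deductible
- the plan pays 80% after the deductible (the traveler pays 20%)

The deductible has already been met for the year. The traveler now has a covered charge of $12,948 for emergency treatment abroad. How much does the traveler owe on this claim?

The deductible is already satisfied, so the full bill goes to coinsurance.
20% of $12,948 = $2,589.60 falls to the traveler.

$2,589.60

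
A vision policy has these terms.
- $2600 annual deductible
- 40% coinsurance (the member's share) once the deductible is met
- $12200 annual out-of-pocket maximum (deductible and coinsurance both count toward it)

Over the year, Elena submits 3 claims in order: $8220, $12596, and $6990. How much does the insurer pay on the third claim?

Claim 1 — $8220: deductible takes $2600, $5620 remains; member's 40% is $2248. Member pays $4848; OOP now $4848. Insurer: $8220 − $4848 = $3372.
Claim 2 — $12596: deductible met; 40% of $12596 = $5038.40. Member owes $5038.40 (running OOP $9886.40). Plan pays $12596 − $5038.40 = $7557.60.
Claim 3 — $6990: deductible met; 40% of $6990 = $2796. That would push OOP to $12682.40, over the $12200 cap, so member pays $12200 − $9886.40 = $2313.60. Plan pays $6990 − $2313.60 = $4676.40.

$4676.40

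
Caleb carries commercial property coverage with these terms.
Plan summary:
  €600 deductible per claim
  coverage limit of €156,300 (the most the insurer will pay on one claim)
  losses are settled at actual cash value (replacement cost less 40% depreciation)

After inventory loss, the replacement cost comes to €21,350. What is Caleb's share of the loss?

Depreciate 40%: the covered value is €21,350 × 0.6 = €12,810.
Subtract the deductible: €12,810 − €600 = €12,210.
That's under the €156,300 cap, so the insurer reimburses the full €12,210.
The business bears the rest of the original loss: €21,350 − €12,210 = €9,140.

€9,140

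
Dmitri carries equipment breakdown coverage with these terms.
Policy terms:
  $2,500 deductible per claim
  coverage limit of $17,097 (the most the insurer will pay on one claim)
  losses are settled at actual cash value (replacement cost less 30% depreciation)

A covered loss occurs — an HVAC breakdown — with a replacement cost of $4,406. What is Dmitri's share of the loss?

$3,821.80

Depreciate 30%: the covered value is $4,406 × 0.7 = $3,084.20.
After the deductible, $3,084.20 − $2,500 = $584.20 remains.
$584.20 is within the $17,097 limit, so the insurer pays $584.20.
Business owner's share is the uncovered remainder: $4,406 − $584.20 = $3,821.80.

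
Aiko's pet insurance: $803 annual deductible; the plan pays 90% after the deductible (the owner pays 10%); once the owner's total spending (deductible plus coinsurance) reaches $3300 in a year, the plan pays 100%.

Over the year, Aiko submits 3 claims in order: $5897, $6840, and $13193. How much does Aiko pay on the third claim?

$1303.60

Bill 1, $5897: $803 finishes the deductible; $5094 goes to coinsurance; owner's 10% is $509.40. Owner owes $1312.40 (running OOP $1312.40).
Bill 2, $6840: 10% coinsurance on $6840 = $684. Cost to owner: $684. OOP to date $1996.40.
Bill 3, $13193: deductible met; 10% of $13193 = $1319.30. OOP would hit $3315.70 > $3300, so the cap limits the owner to $3300 − $1996.40 = $1303.60.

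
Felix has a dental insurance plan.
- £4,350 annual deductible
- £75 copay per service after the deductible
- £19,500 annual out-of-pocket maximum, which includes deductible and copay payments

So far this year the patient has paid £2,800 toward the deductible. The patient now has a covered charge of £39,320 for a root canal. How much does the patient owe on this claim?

£1,625

Deductible still to meet: £4,350 − £2,800 = £1,550.
That leaves £39,320 − £1,550 = £37,770 for the copay.
Copay on this service: £75.
Patient responsibility before any cap: £1,550 + £75 = £1,625.
Year-to-date out-of-pocket becomes £2,800 + £1,625 = £4,425, still under the £19,500 maximum, so no cap applies.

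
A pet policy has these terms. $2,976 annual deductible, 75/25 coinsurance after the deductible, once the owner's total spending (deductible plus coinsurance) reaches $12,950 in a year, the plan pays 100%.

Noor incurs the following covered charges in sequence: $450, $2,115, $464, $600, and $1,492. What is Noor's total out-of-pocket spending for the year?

Bill 1, $450: entire amount goes to the deductible. Cost to owner: $450. OOP to date $450.
Bill 2, $2,115: all of it applies to the deductible. Cost to owner: $2,115. OOP to date $2,565.
Bill 3, $464: $411 finishes the deductible; $53 goes to coinsurance; owner's 25% is $13.25. Owner owes $424.25 (running OOP $2,989.25).
Bill 4, $600: deductible met; 25% of $600 = $150. Owner owes $150 (running OOP $3,139.25).
Bill 5, $1,492: deductible already satisfied, so owner's share is 25% × $1,492 = $373. Cost to owner: $373. OOP to date $3,512.25.
Total paid by the owner: $450 + $2,115 + $424.25 + $150 + $373 = $3,512.25.

$3,512.25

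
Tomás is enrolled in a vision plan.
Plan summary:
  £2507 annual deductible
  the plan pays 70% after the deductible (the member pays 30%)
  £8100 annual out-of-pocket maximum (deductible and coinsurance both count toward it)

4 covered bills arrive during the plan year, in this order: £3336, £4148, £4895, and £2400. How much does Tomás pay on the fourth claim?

£720

#1 (£3336): £2507 to deductible, leaving £829; coinsurance £829 × 30% = £248.70. Member owes £2755.70 (running OOP £2755.70).
#2 (£4148): deductible already satisfied, so member's share is 30% × £4148 = £1244.40. Cost to member: £1244.40. OOP to date £4000.10.
#3 (£4895): deductible already satisfied, so member's share is 30% × £4895 = £1468.50. Member pays £1468.50; OOP now £5468.60.
#4 (£2400): deductible already satisfied, so member's share is 30% × £2400 = £720. Member owes £720 (running OOP £6188.60).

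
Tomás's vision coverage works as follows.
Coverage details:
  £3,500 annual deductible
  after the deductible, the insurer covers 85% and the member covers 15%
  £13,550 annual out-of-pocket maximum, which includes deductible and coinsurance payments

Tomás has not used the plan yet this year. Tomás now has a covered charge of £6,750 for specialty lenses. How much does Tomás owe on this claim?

Nothing has been paid toward the £3,500 deductible, so the first £3,500 of this charge is applied there.
The remaining £3,250 (= £6,750 − £3,500) moves to coinsurance.
Member's 15% share of £3,250 is £487.50.
So the member owes £3,500 + £487.50 = £3,987.50 before any cap.
Year-to-date out-of-pocket becomes £0 + £3,987.50 = £3,987.50, still under the £13,550 maximum, so no cap applies.

£3,987.50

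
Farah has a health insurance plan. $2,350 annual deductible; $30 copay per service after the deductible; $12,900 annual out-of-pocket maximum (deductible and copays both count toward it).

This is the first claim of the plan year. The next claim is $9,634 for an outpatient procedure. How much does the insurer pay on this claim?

Nothing has been paid toward the $2,350 deductible, so the first $2,350 of this charge is applied there.
After the $2,350 deductible portion, $9,634 − $2,350 = $7,284 is subject to the copay.
Copay on this service: $30.
That puts the patient's cost at $2,350 + $30 = $2,380 before any cap.
Total out-of-pocket so far would be $0 + $2,380 = $2,380, below the $12,900 cap — no reduction.
The insurer covers the remainder: $9,634 − $2,380 = $7,254.

$7,254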